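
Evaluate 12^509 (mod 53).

By repeated squaring mod 53: 12^1≡12, 12^2≡38, 12^4≡13, 12^8≡10, 12^16≡47, 12^32≡36, 12^64≡24, 12^128≡46, 12^256≡49.
Since 509 = 1 + 4 + 8 + 16 + 32 + 64 + 128 + 256 in binary, 12^509 ≡ 12·13·10·47·36·24·46·49 ≡ 27 (mod 53).

27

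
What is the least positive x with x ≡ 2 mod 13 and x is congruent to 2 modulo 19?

Since 19·11 ≡ 1 (mod 13), take x = 2 + 19·((2−2)·11 mod 13) = 2 + 19·0 = 2.
Check: 2 mod 13 = 2, 2 mod 19 = 2.

2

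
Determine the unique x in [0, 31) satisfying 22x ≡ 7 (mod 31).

13

22⁻¹ ≡ 24 (mod 31) because 22·24 = 528 = 17·31 + 1.
Multiplying both sides by 24: x ≡ 24·7 = 168 ≡ 13 (mod 31).
Check: 22·13 = 286 = 9·31 + 7.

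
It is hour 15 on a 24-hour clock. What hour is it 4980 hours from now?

4980 = 207·24 + 12, so 4980 mod 24 = 12.
(15 + 12) mod 24 = 3.

3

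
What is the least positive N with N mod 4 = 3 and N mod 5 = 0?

Since 5·1 ≡ 1 (mod 4), take x = 0 + 5·((3−0)·1 mod 4) = 0 + 5·3 = 15.
Check: 15 mod 4 = 3, 15 mod 5 = 0.

15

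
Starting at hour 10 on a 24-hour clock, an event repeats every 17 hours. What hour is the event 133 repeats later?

133·17 = 2261.
2261 − 94·24 = 5, so 2261 ≡ 5 (mod 24).
(10 + 5) mod 24 = 15.

15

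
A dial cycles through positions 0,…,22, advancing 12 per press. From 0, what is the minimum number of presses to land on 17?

11

12⁻¹ ≡ 2 (mod 23) because 12·2 = 24 = 1·23 + 1.
Multiplying both sides by 2: x ≡ 2·17 = 34 ≡ 11 (mod 23).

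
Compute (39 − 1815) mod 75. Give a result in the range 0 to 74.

24

Dividing 1815 by 75 gives quotient 24 and remainder 15.
(39 − 15) mod 75 = 24.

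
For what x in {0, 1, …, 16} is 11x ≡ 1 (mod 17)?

14

The inverse of 11 mod 17 is 14 (since 11·14 = 154 ≡ 1).
Multiplying both sides by 14: x ≡ 14·1 = 14 ≡ 14 (mod 17).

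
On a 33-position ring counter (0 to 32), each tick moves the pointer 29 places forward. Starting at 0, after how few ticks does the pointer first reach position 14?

13

The inverse of 29 mod 33 is 8 (since 29·8 = 232 ≡ 1).
Multiplying both sides by 8: x ≡ 8·14 = 112 ≡ 13 (mod 33).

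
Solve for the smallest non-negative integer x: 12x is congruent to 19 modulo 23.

15

The inverse of 12 mod 23 is 2 (since 12·2 = 24 ≡ 1).
So x ≡ 2·19 = 38 ≡ 15 (mod 23).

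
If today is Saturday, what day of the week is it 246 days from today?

Sunday

Dividing 246 by 7 gives quotient 35 and remainder 1.
Saturday + 1 day → Sunday.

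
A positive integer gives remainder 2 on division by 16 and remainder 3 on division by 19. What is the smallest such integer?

98

Since 19·11 ≡ 1 (mod 16), take x = 3 + 19·((2−3)·11 mod 16) = 3 + 19·5 = 98.
Check: 98 mod 16 = 2, 98 mod 19 = 3.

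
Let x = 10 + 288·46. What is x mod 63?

28

288·46 = 13248.
13248 mod 63 = 18 (since 210·63 = 13230).
(10 + 18) mod 63 = 28.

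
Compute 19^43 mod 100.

Successive squares of 19 mod 100: 19^1≡19, 19^2≡61, 19^4≡21, 19^8≡41, 19^16≡81, 19^32≡61.
Since 43 = 1 + 2 + 8 + 32 in binary, 19^43 ≡ 19·61·41·61 ≡ 59 (mod 100).

59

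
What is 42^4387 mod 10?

Powers of 2 mod 10 repeat with period 4: 2, 4, 8, 6.
4387 leaves remainder 3 on division by 4, so 42^4387 ends in 8.

8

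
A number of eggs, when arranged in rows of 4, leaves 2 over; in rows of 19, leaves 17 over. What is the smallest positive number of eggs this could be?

x ≡ 2 (mod 4) gives x ∈ {2, 6, 10, 14, 18, 22, 26, 30, …}.
The first of these with x mod 19 = 17 is 74.

74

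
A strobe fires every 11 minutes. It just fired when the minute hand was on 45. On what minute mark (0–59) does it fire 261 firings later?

261·11 = 2871.
2871 mod 60 = 51 (since 47·60 = 2820).
(45 + 51) mod 60 = 36.

36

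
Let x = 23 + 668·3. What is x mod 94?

668·3 = 2004.
2004 − 21·94 = 30, so 2004 ≡ 30 (mod 94).
(23 + 30) mod 94 = 53.

53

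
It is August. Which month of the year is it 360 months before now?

360 − 30·12 = 0, so 360 ≡ 0 (mod 12).
August − 0 months → August.

August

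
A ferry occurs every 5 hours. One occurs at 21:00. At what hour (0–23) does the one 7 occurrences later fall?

7·5 = 35.
35 mod 24 = 11 (since 1·24 = 24).
(21 + 11) mod 24 = 8.

8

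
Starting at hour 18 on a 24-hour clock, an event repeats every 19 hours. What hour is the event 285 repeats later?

9

285·19 = 5415.
5415 − 225·24 = 15, so 5415 ≡ 15 (mod 24).
(18 + 15) mod 24 = 9.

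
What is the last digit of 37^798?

9

Last digits of 7^n: 7, 9, 3, 1 (period 4).
798 mod 4 = 2, so the last digit matches 7^2 = 9.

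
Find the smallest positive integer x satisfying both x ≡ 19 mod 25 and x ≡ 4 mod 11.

169

Since 11·16 ≡ 1 (mod 25), take x = 4 + 11·((19−4)·16 mod 25) = 4 + 11·15 = 169.
Check: 169 mod 25 = 19, 169 mod 11 = 4.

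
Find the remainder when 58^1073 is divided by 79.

69

By repeated squaring mod 79: 58^1≡58, 58^2≡46, 58^4≡62, 58^8≡52, 58^16≡18, 58^32≡8, 58^64≡64, 58^128≡67, 58^256≡65, 58^512≡38, 58^1024≡22.
1073 = 1 + 16 + 32 + 1024, so 58^1073 ≡ 58·18·8·22 ≡ 69 (mod 79).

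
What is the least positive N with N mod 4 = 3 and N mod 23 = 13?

59

Since 23·3 ≡ 1 (mod 4), take x = 13 + 23·((3−13)·3 mod 4) = 13 + 23·2 = 59.
Check: 59 mod 4 = 3, 59 mod 23 = 13.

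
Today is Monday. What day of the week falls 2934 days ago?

Sunday

Dividing 2934 by 7 gives quotient 419 and remainder 1.
Monday − 1 day → Sunday.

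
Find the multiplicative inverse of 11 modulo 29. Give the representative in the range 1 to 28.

8

29 = 2·11 + 7
11 = 1·7 + 4
7 = 1·4 + 3
4 = 1·3 + 1
3 = 3·1 + 0
Back-substituting gives 11·8 ≡ 1 (mod 29).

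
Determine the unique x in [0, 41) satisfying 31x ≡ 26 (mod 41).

22

31⁻¹ ≡ 4 (mod 41) because 31·4 = 124 = 3·41 + 1.
So x ≡ 4·26 = 104 ≡ 22 (mod 41).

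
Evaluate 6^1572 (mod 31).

Successive squares of 6 mod 31: 6^1≡6, 6^2≡5, 6^4≡25, 6^8≡5, 6^16≡25, 6^32≡5, 6^64≡25, 6^128≡5, 6^256≡25, 6^512≡5, 6^1024≡25.
Since 1572 = 4 + 32 + 512 + 1024 in binary, 6^1572 ≡ 25·5·5·25 ≡ 1 (mod 31).

1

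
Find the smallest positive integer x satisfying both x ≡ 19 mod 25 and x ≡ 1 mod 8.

Since 8·22 ≡ 1 (mod 25), take x = 1 + 8·((19−1)·22 mod 25) = 1 + 8·21 = 169.
Check: 169 mod 25 = 19, 169 mod 8 = 1.

169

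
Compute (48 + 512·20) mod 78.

70

512·20 = 10240.
10240 − 131·78 = 22, so 10240 ≡ 22 (mod 78).
(48 + 22) mod 78 = 70.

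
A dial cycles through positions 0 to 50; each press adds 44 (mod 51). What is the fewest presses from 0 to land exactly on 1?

51 = 1·44 + 7
44 = 6·7 + 2
7 = 3·2 + 1
2 = 2·1 + 0
Back-substituting gives 44·29 ≡ 1 (mod 51).

29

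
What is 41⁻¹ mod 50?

50 = 1·41 + 9
41 = 4·9 + 5
9 = 1·5 + 4
5 = 1·4 + 1
4 = 4·1 + 0
Back-substituting gives 41·11 ≡ 1 (mod 50).

11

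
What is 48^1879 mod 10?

2

The units digit of 48^n cycles with period 4: 8, 4, 2, 6, …
1879 mod 4 = 3, so the last digit matches 8^3 = 2.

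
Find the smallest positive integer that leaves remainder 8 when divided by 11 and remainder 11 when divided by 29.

272

Since 29·8 ≡ 1 (mod 11), take x = 11 + 29·((8−11)·8 mod 11) = 11 + 29·9 = 272.
Check: 272 mod 11 = 8, 272 mod 29 = 11.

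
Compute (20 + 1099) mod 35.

1099 mod 35 = 14 (since 31·35 = 1085).
(20 + 14) mod 35 = 34.

34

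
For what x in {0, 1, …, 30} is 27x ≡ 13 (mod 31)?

20

The inverse of 27 mod 31 is 23 (since 27·23 = 621 ≡ 1).
Multiplying both sides by 23: x ≡ 23·13 = 299 ≡ 20 (mod 31).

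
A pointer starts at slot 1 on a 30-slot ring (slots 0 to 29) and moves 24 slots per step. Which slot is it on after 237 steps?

19

237·24 = 5688.
5688 mod 30 = 18 (since 189·30 = 5670).
(1 + 18) mod 30 = 19.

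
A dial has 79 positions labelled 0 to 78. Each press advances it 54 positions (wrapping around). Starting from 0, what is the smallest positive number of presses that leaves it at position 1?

54·60 = 3240 = 41·79 + 1, so 54⁻¹ ≡ 60 (mod 79).

60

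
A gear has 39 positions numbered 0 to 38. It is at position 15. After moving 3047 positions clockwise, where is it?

Dividing 3047 by 39 gives quotient 78 and remainder 5.
(15 + 5) mod 39 = 20.

20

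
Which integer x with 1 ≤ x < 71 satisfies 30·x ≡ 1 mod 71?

71 = 2·30 + 11
30 = 2·11 + 8
11 = 1·8 + 3
8 = 2·3 + 2
3 = 1·2 + 1
2 = 2·1 + 0
Back-substituting gives 30·45 ≡ 1 (mod 71).

45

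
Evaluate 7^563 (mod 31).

10

By repeated squaring mod 31: 7^1≡7, 7^2≡18, 7^4≡14, 7^8≡10, 7^16≡7, 7^32≡18, 7^64≡14, 7^128≡10, 7^256≡7, 7^512≡18.
563 = 1 + 2 + 16 + 32 + 512, so 7^563 ≡ 7·18·7·18·18 ≡ 10 (mod 31).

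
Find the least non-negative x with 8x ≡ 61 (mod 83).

18

The inverse of 8 mod 83 is 52 (since 8·52 = 416 ≡ 1).
So x ≡ 52·61 = 3172 ≡ 18 (mod 83).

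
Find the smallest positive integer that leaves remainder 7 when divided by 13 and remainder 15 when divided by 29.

Since 29·9 ≡ 1 (mod 13), take x = 15 + 29·((7−15)·9 mod 13) = 15 + 29·6 = 189.
Check: 189 mod 13 = 7, 189 mod 29 = 15.

189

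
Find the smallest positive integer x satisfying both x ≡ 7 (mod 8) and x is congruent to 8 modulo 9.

Since 9·1 ≡ 1 (mod 8), take x = 8 + 9·((7−8)·1 mod 8) = 8 + 9·7 = 71.
Check: 71 mod 8 = 7, 71 mod 9 = 8.

71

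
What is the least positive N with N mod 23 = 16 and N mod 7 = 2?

x ≡ 2 (mod 7) gives x ∈ {2, 9, 16}.
The first of these with x mod 23 = 16 is 16.

16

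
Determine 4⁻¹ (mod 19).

4·5 = 20 = 1·19 + 1, so 4⁻¹ ≡ 5 (mod 19).

5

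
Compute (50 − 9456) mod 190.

Dividing 9456 by 190 gives quotient 49 and remainder 146.
(50 − 146) mod 190 = 94.

94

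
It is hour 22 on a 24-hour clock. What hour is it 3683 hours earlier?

3683 mod 24 = 11 (since 153·24 = 3672).
(22 − 11) mod 24 = 11.

11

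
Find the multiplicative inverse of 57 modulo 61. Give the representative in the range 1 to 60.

15

61 = 1·57 + 4
57 = 14·4 + 1
4 = 4·1 + 0
Back-substituting gives 57·15 ≡ 1 (mod 61).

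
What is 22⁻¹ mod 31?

24

31 = 1·22 + 9
22 = 2·9 + 4
9 = 2·4 + 1
4 = 4·1 + 0
Back-substituting gives 22·24 ≡ 1 (mod 31).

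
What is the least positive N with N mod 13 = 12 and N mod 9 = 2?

Since 9·3 ≡ 1 (mod 13), take x = 2 + 9·((12−2)·3 mod 13) = 2 + 9·4 = 38.
Check: 38 mod 13 = 12, 38 mod 9 = 2.

38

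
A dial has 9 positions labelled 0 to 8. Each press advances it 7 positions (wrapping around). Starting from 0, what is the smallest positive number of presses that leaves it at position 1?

4

7·4 = 28 = 3·9 + 1, so 7⁻¹ ≡ 4 (mod 9).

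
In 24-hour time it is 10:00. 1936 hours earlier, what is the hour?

1936 mod 24 = 16 (since 80·24 = 1920).
(10 − 16) mod 24 = 18.

18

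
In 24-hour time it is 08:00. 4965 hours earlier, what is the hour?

4965 mod 24 = 21 (since 206·24 = 4944).
(8 − 21) mod 24 = 11.

11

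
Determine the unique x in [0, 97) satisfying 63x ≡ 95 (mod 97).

63⁻¹ ≡ 77 (mod 97) because 63·77 = 4851 = 50·97 + 1.
Multiplying both sides by 77: x ≡ 77·95 = 7315 ≡ 40 (mod 97).

40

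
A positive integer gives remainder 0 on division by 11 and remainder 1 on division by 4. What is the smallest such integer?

33

Since 4·3 ≡ 1 (mod 11), take x = 1 + 4·((0−1)·3 mod 11) = 1 + 4·8 = 33.
Check: 33 mod 11 = 0, 33 mod 4 = 1.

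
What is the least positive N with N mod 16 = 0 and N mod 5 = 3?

x ≡ 3 (mod 5) gives x ∈ {3, 8, 13, 18, 23, 28, 33, 38, …}.
The first of these with x mod 16 = 0 is 48.

48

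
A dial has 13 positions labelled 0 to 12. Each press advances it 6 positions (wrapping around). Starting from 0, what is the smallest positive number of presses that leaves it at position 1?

6·11 = 66 = 5·13 + 1, so 6⁻¹ ≡ 11 (mod 13).

11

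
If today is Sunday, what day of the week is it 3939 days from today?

Friday

Dividing 3939 by 7 gives quotient 562 and remainder 5.
Sunday + 5 days → Friday.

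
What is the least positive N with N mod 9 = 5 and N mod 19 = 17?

Since 19·1 ≡ 1 (mod 9), take x = 17 + 19·((5−17)·1 mod 9) = 17 + 19·6 = 131.
Check: 131 mod 9 = 5, 131 mod 19 = 17.

131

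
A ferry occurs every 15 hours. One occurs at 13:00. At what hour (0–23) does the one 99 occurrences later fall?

99·15 = 1485.
1485 − 61·24 = 21, so 1485 ≡ 21 (mod 24).
(13 + 21) mod 24 = 10.

10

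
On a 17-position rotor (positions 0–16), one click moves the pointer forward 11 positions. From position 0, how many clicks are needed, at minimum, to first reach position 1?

14

11·14 = 154 = 9·17 + 1, so 11⁻¹ ≡ 14 (mod 17).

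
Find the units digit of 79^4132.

1

The units digit of 79^n cycles with period 2: 9, 1, …
4132 mod 2 = 0, so the last digit matches 9^2 = 1.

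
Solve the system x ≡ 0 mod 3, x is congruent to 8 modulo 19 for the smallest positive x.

Since 19·1 ≡ 1 (mod 3), take x = 8 + 19·((0−8)·1 mod 3) = 8 + 19·1 = 27.
Check: 27 mod 3 = 0, 27 mod 19 = 8.

27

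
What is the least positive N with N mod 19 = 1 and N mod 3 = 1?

1

Since 3·13 ≡ 1 (mod 19), take x = 1 + 3·((1−1)·13 mod 19) = 1 + 3·0 = 1.
Check: 1 mod 19 = 1, 1 mod 3 = 1.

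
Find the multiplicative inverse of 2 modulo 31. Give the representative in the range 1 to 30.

16

31 = 15·2 + 1
2 = 2·1 + 0
Back-substituting gives 2·16 ≡ 1 (mod 31).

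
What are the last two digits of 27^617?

47

By repeated squaring mod 100: 27^1≡27, 27^2≡29, 27^4≡41, 27^8≡81, 27^16≡61, 27^32≡21, 27^64≡41, 27^128≡81, 27^256≡61, 27^512≡21.
Since 617 = 1 + 8 + 32 + 64 + 512 in binary, 27^617 ≡ 27·81·21·41·21 ≡ 47 (mod 100).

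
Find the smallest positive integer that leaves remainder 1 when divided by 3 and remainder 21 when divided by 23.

67

Since 23·2 ≡ 1 (mod 3), take x = 21 + 23·((1−21)·2 mod 3) = 21 + 23·2 = 67.
Check: 67 mod 3 = 1, 67 mod 23 = 21.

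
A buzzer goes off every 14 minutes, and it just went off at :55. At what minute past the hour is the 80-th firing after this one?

80·14 = 1120.
1120 − 18·60 = 40, so 1120 ≡ 40 (mod 60).
(55 + 40) mod 60 = 35.

35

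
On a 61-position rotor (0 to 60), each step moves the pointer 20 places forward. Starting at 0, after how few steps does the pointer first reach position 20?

1

The inverse of 20 mod 61 is 58 (since 20·58 = 1160 ≡ 1).
Multiplying both sides by 58: x ≡ 58·20 = 1160 ≡ 1 (mod 61).
Check: 20·1 = 20 = 0·61 + 20.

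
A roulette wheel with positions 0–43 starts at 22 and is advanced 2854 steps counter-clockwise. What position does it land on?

Dividing 2854 by 44 gives quotient 64 and remainder 38.
(22 − 38) mod 44 = 28.

28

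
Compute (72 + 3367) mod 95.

3367 = 35·95 + 42, so 3367 mod 95 = 42.
(72 + 42) mod 95 = 19.

19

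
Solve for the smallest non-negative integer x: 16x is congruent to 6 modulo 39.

15

16⁻¹ ≡ 22 (mod 39) because 16·22 = 352 = 9·39 + 1.
Multiplying both sides by 22: x ≡ 22·6 = 132 ≡ 15 (mod 39).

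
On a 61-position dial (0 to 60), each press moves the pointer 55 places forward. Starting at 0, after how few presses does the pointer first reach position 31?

The inverse of 55 mod 61 is 10 (since 55·10 = 550 ≡ 1).
Multiplying both sides by 10: x ≡ 10·31 = 310 ≡ 5 (mod 61).
Check: 55·5 = 275 = 4·61 + 31.

5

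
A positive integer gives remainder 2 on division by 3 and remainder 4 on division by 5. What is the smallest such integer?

Since 5·2 ≡ 1 (mod 3), take x = 4 + 5·((2−4)·2 mod 3) = 4 + 5·2 = 14.
Check: 14 mod 3 = 2, 14 mod 5 = 4.

14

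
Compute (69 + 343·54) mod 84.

343·54 = 18522.
18522 = 220·84 + 42, so 18522 mod 84 = 42.
(69 + 42) mod 84 = 27.

27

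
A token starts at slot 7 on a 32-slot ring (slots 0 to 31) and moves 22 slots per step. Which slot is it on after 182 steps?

11

182·22 = 4004.
4004 mod 32 = 4 (since 125·32 = 4000).
(7 + 4) mod 32 = 11.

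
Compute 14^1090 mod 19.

Square-and-reduce mod 19: 14^1≡14, 14^2≡6, 14^4≡17, 14^8≡4, 14^16≡16, 14^32≡9, 14^64≡5, 14^128≡6, 14^256≡17, 14^512≡4, 14^1024≡16.
Since 1090 = 2 + 64 + 1024 in binary, 14^1090 ≡ 6·5·16 ≡ 5 (mod 19).

5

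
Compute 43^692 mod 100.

1

By repeated squaring mod 100: 43^1≡43, 43^2≡49, 43^4≡1, 43^8≡1, 43^16≡1, 43^32≡1, 43^64≡1, 43^128≡1, 43^256≡1, 43^512≡1.
Since 692 = 4 + 16 + 32 + 128 + 512 in binary, 43^692 ≡ 1·1·1·1·1 ≡ 1 (mod 100).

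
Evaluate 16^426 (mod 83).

By repeated squaring mod 83: 16^1≡16, 16^2≡7, 16^4≡49, 16^8≡77, 16^16≡36, 16^32≡51, 16^64≡28, 16^128≡37, 16^256≡41.
426 = 2 + 8 + 32 + 128 + 256, so 16^426 ≡ 7·77·51·37·41 ≡ 36 (mod 83).

36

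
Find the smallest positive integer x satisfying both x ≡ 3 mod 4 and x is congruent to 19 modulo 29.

19

Since 29·1 ≡ 1 (mod 4), take x = 19 + 29·((3−19)·1 mod 4) = 19 + 29·0 = 19.
Check: 19 mod 4 = 3, 19 mod 29 = 19.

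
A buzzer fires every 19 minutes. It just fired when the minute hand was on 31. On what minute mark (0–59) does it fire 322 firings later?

322·19 = 6118.
6118 = 101·60 + 58, so 6118 mod 60 = 58.
(31 + 58) mod 60 = 29.

29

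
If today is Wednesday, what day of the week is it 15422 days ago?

15422 − 2203·7 = 1, so 15422 ≡ 1 (mod 7).
Wednesday − 1 day → Tuesday.

Tuesday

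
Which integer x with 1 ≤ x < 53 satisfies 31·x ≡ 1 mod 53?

53 = 1·31 + 22
31 = 1·22 + 9
22 = 2·9 + 4
9 = 2·4 + 1
4 = 4·1 + 0
Back-substituting gives 31·12 ≡ 1 (mod 53).

12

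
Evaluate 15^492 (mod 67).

Successive squares of 15 mod 67: 15^1≡15, 15^2≡24, 15^4≡40, 15^8≡59, 15^16≡64, 15^32≡9, 15^64≡14, 15^128≡62, 15^256≡25.
Since 492 = 4 + 8 + 32 + 64 + 128 + 256 in binary, 15^492 ≡ 40·59·9·14·62·25 ≡ 59 (mod 67).

59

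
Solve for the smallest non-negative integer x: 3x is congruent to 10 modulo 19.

The inverse of 3 mod 19 is 13 (since 3·13 = 39 ≡ 1).
So x ≡ 13·10 = 130 ≡ 16 (mod 19).
Check: 3·16 = 48 = 2·19 + 10.

16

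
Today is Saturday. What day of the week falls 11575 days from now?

Wednesday

11575 = 1653·7 + 4, so 11575 mod 7 = 4.
Saturday + 4 days → Wednesday.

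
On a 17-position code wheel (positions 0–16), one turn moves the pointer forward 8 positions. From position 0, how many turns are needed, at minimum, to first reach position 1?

8·15 = 120 = 7·17 + 1, so 8⁻¹ ≡ 15 (mod 17).

15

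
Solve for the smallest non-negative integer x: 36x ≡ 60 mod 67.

The inverse of 36 mod 67 is 54 (since 36·54 = 1944 ≡ 1).
Multiplying both sides by 54: x ≡ 54·60 = 3240 ≡ 24 (mod 67).
Check: 36·24 = 864 = 12·67 + 60.

24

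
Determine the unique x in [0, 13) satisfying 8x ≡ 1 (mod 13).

5

The inverse of 8 mod 13 is 5 (since 8·5 = 40 ≡ 1).
So x ≡ 5·1 = 5 ≡ 5 (mod 13).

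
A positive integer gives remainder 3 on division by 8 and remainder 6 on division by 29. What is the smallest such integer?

x ≡ 3 (mod 8) gives x ∈ {3, 11, 19, 27, 35}.
The first of these with x mod 29 = 6 is 35.

35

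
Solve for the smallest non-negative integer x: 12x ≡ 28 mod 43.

The inverse of 12 mod 43 is 18 (since 12·18 = 216 ≡ 1).
Multiplying both sides by 18: x ≡ 18·28 = 504 ≡ 31 (mod 43).
Check: 12·31 = 372 = 8·43 + 28.

31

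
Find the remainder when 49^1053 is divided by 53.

1

By repeated squaring mod 53: 49^1≡49, 49^2≡16, 49^4≡44, 49^8≡28, 49^16≡42, 49^32≡15, 49^64≡13, 49^128≡10, 49^256≡47, 49^512≡36, 49^1024≡24.
1053 = 1 + 4 + 8 + 16 + 1024, so 49^1053 ≡ 49·44·28·42·24 ≡ 1 (mod 53).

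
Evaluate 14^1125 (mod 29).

19

Successive squares of 14 mod 29: 14^1≡14, 14^2≡22, 14^4≡20, 14^8≡23, 14^16≡7, 14^32≡20, 14^64≡23, 14^128≡7, 14^256≡20, 14^512≡23, 14^1024≡7.
1125 = 1 + 4 + 32 + 64 + 1024, so 14^1125 ≡ 14·20·20·23·7 ≡ 19 (mod 29).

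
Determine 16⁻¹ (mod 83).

16·26 = 416 = 5·83 + 1, so 16⁻¹ ≡ 26 (mod 83).

26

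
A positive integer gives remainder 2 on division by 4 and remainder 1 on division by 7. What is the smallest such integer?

x ≡ 2 (mod 4) gives x ∈ {2, 6, 10, 14, 18, 22}.
The first of these with x mod 7 = 1 is 22.

22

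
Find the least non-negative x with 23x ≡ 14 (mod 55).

3

The inverse of 23 mod 55 is 12 (since 23·12 = 276 ≡ 1).
Multiplying both sides by 12: x ≡ 12·14 = 168 ≡ 3 (mod 55).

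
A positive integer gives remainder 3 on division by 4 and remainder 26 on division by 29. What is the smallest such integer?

x ≡ 3 (mod 4) gives x ∈ {3, 7, 11, 15, 19, 23, 27, 31, …}.
The first of these with x mod 29 = 26 is 55.

55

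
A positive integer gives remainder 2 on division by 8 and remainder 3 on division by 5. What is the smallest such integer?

Since 5·5 ≡ 1 (mod 8), take x = 3 + 5·((2−3)·5 mod 8) = 3 + 5·3 = 18.
Check: 18 mod 8 = 2, 18 mod 5 = 3.

18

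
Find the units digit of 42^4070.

4

The units digit of 42^n cycles with period 4: 2, 4, 8, 6, …
4070 leaves remainder 2 on division by 4, so 42^4070 ends in 4.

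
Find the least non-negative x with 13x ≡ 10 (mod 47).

8

13⁻¹ ≡ 29 (mod 47) because 13·29 = 377 = 8·47 + 1.
So x ≡ 29·10 = 290 ≡ 8 (mod 47).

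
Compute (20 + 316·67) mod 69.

316·67 = 21172.
Dividing 21172 by 69 gives quotient 306 and remainder 58.
(20 + 58) mod 69 = 9.

9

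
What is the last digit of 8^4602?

4

The units digit of 8^n cycles with period 4: 8, 4, 2, 6, …
4602 leaves remainder 2 on division by 4, so 8^4602 ends in 4.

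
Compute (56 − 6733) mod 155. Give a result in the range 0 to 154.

6733 − 43·155 = 68, so 6733 ≡ 68 (mod 155).
(56 − 68) mod 155 = 143.

143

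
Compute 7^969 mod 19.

1

Successive squares of 7 mod 19: 7^1≡7, 7^2≡11, 7^4≡7, 7^8≡11, 7^16≡7, 7^32≡11, 7^64≡7, 7^128≡11, 7^256≡7, 7^512≡11.
Since 969 = 1 + 8 + 64 + 128 + 256 + 512 in binary, 7^969 ≡ 7·11·7·11·7·11 ≡ 1 (mod 19).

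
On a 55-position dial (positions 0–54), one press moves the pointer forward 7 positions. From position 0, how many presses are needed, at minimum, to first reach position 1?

55 = 7·7 + 6
7 = 1·6 + 1
6 = 6·1 + 0
Back-substituting gives 7·8 ≡ 1 (mod 55).

8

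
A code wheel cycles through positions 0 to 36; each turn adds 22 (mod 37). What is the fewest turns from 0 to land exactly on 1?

37 = 1·22 + 15
22 = 1·15 + 7
15 = 2·7 + 1
7 = 7·1 + 0
Back-substituting gives 22·32 ≡ 1 (mod 37).

32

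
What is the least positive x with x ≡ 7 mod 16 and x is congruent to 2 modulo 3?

23

x ≡ 2 (mod 3) gives x ∈ {2, 5, 8, 11, 14, 17, 20, 23}.
The first of these with x mod 16 = 7 is 23.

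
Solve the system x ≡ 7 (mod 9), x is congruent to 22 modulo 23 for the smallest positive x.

x ≡ 7 (mod 9) gives x ∈ {7, 16, 25, 34, 43, 52, 61, 70, …}.
The first of these with x mod 23 = 22 is 160.

160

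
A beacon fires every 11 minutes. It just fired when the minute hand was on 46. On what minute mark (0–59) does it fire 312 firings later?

312·11 = 3432.
3432 = 57·60 + 12, so 3432 mod 60 = 12.
(46 + 12) mod 60 = 58.

58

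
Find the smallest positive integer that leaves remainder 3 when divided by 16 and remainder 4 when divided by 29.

x ≡ 3 (mod 16) gives x ∈ {3, 19, 35, 51, 67, 83, 99, 115, …}.
The first of these with x mod 29 = 4 is 323.

323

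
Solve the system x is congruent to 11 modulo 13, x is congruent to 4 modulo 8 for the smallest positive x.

Since 8·5 ≡ 1 (mod 13), take x = 4 + 8·((11−4)·5 mod 13) = 4 + 8·9 = 76.
Check: 76 mod 13 = 11, 76 mod 8 = 4.

76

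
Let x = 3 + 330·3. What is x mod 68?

330·3 = 990.
990 − 14·68 = 38, so 990 ≡ 38 (mod 68).
(3 + 38) mod 68 = 41.

41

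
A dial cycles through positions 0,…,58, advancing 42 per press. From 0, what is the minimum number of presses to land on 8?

42⁻¹ ≡ 52 (mod 59) because 42·52 = 2184 = 37·59 + 1.
So x ≡ 52·8 = 416 ≡ 3 (mod 59).
Check: 42·3 = 126 = 2·59 + 8.

3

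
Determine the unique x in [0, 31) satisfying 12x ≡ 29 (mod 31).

5

The inverse of 12 mod 31 is 13 (since 12·13 = 156 ≡ 1).
So x ≡ 13·29 = 377 ≡ 5 (mod 31).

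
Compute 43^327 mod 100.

7

Square-and-reduce mod 100: 43^1≡43, 43^2≡49, 43^4≡1, 43^8≡1, 43^16≡1, 43^32≡1, 43^64≡1, 43^128≡1, 43^256≡1.
Since 327 = 1 + 2 + 4 + 64 + 256 in binary, 43^327 ≡ 43·49·1·1·1 ≡ 7 (mod 100).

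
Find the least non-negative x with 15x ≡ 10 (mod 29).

20

15⁻¹ ≡ 2 (mod 29) because 15·2 = 30 = 1·29 + 1.
So x ≡ 2·10 = 20 ≡ 20 (mod 29).
Check: 15·20 = 300 = 10·29 + 10.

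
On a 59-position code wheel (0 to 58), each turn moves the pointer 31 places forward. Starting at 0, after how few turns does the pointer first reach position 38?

45

The inverse of 31 mod 59 is 40 (since 31·40 = 1240 ≡ 1).
Multiplying both sides by 40: x ≡ 40·38 = 1520 ≡ 45 (mod 59).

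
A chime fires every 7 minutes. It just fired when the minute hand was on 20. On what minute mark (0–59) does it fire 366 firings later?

366·7 = 2562.
2562 mod 60 = 42 (since 42·60 = 2520).
(20 + 42) mod 60 = 2.

2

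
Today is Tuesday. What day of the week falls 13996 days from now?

13996 − 1999·7 = 3, so 13996 ≡ 3 (mod 7).
Tuesday + 3 days → Friday.

Friday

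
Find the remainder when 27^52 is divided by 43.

11

Square-and-reduce mod 43: 27^1≡27, 27^2≡41, 27^4≡4, 27^8≡16, 27^16≡41, 27^32≡4.
Since 52 = 4 + 16 + 32 in binary, 27^52 ≡ 4·41·4 ≡ 11 (mod 43).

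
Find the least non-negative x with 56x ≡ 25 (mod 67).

56⁻¹ ≡ 6 (mod 67) because 56·6 = 336 = 5·67 + 1.
Multiplying both sides by 6: x ≡ 6·25 = 150 ≡ 16 (mod 67).

16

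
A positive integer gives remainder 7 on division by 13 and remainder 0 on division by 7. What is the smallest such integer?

x ≡ 0 (mod 7) gives x ∈ {0, 7}.
The first of these with x mod 13 = 7 is 7.

7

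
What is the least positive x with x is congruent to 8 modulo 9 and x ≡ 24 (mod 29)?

53

Since 29·5 ≡ 1 (mod 9), take x = 24 + 29·((8−24)·5 mod 9) = 24 + 29·1 = 53.
Check: 53 mod 9 = 8, 53 mod 29 = 24.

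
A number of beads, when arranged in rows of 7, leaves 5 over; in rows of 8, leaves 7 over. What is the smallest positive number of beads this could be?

47

x ≡ 5 (mod 7) gives x ∈ {5, 12, 19, 26, 33, 40, 47}.
The first of these with x mod 8 = 7 is 47.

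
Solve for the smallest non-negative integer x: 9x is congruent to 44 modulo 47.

9⁻¹ ≡ 21 (mod 47) because 9·21 = 189 = 4·47 + 1.
Multiplying both sides by 21: x ≡ 21·44 = 924 ≡ 31 (mod 47).
Check: 9·31 = 279 = 5·47 + 44.

31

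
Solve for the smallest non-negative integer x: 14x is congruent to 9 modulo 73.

58

14⁻¹ ≡ 47 (mod 73) because 14·47 = 658 = 9·73 + 1.
So x ≡ 47·9 = 423 ≡ 58 (mod 73).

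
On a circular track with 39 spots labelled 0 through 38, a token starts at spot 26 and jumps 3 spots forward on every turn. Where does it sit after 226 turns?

2

226·3 = 678.
678 − 17·39 = 15, so 678 ≡ 15 (mod 39).
(26 + 15) mod 39 = 2.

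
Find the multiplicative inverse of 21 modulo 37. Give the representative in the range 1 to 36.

37 = 1·21 + 16
21 = 1·16 + 5
16 = 3·5 + 1
5 = 5·1 + 0
Back-substituting gives 21·30 ≡ 1 (mod 37).

30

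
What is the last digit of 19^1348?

1

Last digits of 9^n: 9, 1 (period 2).
1348 leaves remainder 0 on division by 2, so 19^1348 ends in 1.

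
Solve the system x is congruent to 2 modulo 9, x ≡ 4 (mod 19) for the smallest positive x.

137

x ≡ 2 (mod 9) gives x ∈ {2, 11, 20, 29, 38, 47, 56, 65, …}.
The first of these with x mod 19 = 4 is 137.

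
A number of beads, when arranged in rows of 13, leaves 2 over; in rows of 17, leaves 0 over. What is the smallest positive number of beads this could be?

x ≡ 2 (mod 13) gives x ∈ {2, 15, 28, 41, 54, 67, 80, 93, …}.
The first of these with x mod 17 = 0 is 119.

119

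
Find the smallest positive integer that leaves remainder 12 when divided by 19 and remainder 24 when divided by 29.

x ≡ 12 (mod 19) gives x ∈ {12, 31, 50, 69, 88, 107, 126, 145, …}.
The first of these with x mod 29 = 24 is 430.

430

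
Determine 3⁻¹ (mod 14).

5

3·5 = 15 = 1·14 + 1, so 3⁻¹ ≡ 5 (mod 14).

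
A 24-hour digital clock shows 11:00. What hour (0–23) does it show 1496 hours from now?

19

1496 − 62·24 = 8, so 1496 ≡ 8 (mod 24).
(11 + 8) mod 24 = 19.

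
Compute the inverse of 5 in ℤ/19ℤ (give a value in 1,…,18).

4

19 = 3·5 + 4
5 = 1·4 + 1
4 = 4·1 + 0
Back-substituting gives 5·4 ≡ 1 (mod 19).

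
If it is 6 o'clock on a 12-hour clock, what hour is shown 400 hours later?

10

400 − 33·12 = 4, so 400 ≡ 4 (mod 12).
6 + 4 → 10 on a 12-hour dial.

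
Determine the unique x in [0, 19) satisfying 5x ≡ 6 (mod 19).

5⁻¹ ≡ 4 (mod 19) because 5·4 = 20 = 1·19 + 1.
So x ≡ 4·6 = 24 ≡ 5 (mod 19).
Check: 5·5 = 25 = 1·19 + 6.

5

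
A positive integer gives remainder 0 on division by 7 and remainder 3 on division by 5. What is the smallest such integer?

x ≡ 3 (mod 5) gives x ∈ {3, 8, 13, 18, 23, 28}.
The first of these with x mod 7 = 0 is 28.

28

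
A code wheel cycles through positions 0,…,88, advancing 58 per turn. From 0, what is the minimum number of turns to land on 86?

58⁻¹ ≡ 66 (mod 89) because 58·66 = 3828 = 43·89 + 1.
Multiplying both sides by 66: x ≡ 66·86 = 5676 ≡ 69 (mod 89).

69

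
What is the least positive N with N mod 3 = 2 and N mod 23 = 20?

Since 23·2 ≡ 1 (mod 3), take x = 20 + 23·((2−20)·2 mod 3) = 20 + 23·0 = 20.
Check: 20 mod 3 = 2, 20 mod 23 = 20.

20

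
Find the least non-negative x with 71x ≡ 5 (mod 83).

The inverse of 71 mod 83 is 76 (since 71·76 = 5396 ≡ 1).
So x ≡ 76·5 = 380 ≡ 48 (mod 83).

48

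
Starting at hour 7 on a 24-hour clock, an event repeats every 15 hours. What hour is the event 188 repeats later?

19

188·15 = 2820.
2820 − 117·24 = 12, so 2820 ≡ 12 (mod 24).
(7 + 12) mod 24 = 19.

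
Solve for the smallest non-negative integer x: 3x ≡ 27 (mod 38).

9

The inverse of 3 mod 38 is 13 (since 3·13 = 39 ≡ 1).
Multiplying both sides by 13: x ≡ 13·27 = 351 ≡ 9 (mod 38).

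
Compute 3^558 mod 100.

Square-and-reduce mod 100: 3^1≡3, 3^2≡9, 3^4≡81, 3^8≡61, 3^16≡21, 3^32≡41, 3^64≡81, 3^128≡61, 3^256≡21, 3^512≡41.
Since 558 = 2 + 4 + 8 + 32 + 512 in binary, 3^558 ≡ 9·81·61·41·41 ≡ 89 (mod 100).

89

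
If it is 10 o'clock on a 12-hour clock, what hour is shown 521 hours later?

Dividing 521 by 12 gives quotient 43 and remainder 5.
10 + 5 → 3 on a 12-hour dial.

3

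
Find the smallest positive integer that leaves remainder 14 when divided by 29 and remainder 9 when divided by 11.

Since 11·8 ≡ 1 (mod 29), take x = 9 + 11·((14−9)·8 mod 29) = 9 + 11·11 = 130.
Check: 130 mod 29 = 14, 130 mod 11 = 9.

130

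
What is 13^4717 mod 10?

3

The units digit of 13^n cycles with period 4: 3, 9, 7, 1, …
4717 leaves remainder 1 on division by 4, so 13^4717 ends in 3.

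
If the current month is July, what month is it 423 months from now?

Dividing 423 by 12 gives quotient 35 and remainder 3.
July + 3 months → October.

October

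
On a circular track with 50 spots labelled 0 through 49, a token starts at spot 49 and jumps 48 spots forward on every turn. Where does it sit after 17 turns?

15

17·48 = 816.
816 − 16·50 = 16, so 816 ≡ 16 (mod 50).
(49 + 16) mod 50 = 15.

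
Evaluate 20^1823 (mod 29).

By repeated squaring mod 29: 20^1≡20, 20^2≡23, 20^4≡7, 20^8≡20, 20^16≡23, 20^32≡7, 20^64≡20, 20^128≡23, 20^256≡7, 20^512≡20, 20^1024≡23.
1823 = 1 + 2 + 4 + 8 + 16 + 256 + 512 + 1024, so 20^1823 ≡ 20·23·7·20·23·7·20·23 ≡ 25 (mod 29).

25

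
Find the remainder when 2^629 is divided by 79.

32

Successive squares of 2 mod 79: 2^1≡2, 2^2≡4, 2^4≡16, 2^8≡19, 2^16≡45, 2^32≡50, 2^64≡51, 2^128≡73, 2^256≡36, 2^512≡32.
Since 629 = 1 + 4 + 16 + 32 + 64 + 512 in binary, 2^629 ≡ 2·16·45·50·51·32 ≡ 32 (mod 79).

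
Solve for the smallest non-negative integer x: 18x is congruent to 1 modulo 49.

30

18⁻¹ ≡ 30 (mod 49) because 18·30 = 540 = 11·49 + 1.
So x ≡ 30·1 = 30 ≡ 30 (mod 49).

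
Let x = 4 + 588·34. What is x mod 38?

588·34 = 19992.
19992 = 526·38 + 4, so 19992 mod 38 = 4.
(4 + 4) mod 38 = 8.

8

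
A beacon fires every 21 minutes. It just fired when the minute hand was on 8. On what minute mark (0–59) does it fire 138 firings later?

26

138·21 = 2898.
2898 − 48·60 = 18, so 2898 ≡ 18 (mod 60).
(8 + 18) mod 60 = 26.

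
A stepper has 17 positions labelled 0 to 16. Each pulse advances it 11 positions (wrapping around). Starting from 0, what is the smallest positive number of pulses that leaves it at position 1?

11·14 = 154 = 9·17 + 1, so 11⁻¹ ≡ 14 (mod 17).

14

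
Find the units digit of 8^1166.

4

Last digits of 8^n: 8, 4, 2, 6 (period 4).
1166 leaves remainder 2 on division by 4, so 8^1166 ends in 4.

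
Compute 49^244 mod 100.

Successive squares of 49 mod 100: 49^1≡49, 49^2≡1, 49^4≡1, 49^8≡1, 49^16≡1, 49^32≡1, 49^64≡1, 49^128≡1.
Since 244 = 4 + 16 + 32 + 64 + 128 in binary, 49^244 ≡ 1·1·1·1·1 ≡ 1 (mod 100).

1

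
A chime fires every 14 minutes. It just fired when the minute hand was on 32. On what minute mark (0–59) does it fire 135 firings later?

2

135·14 = 1890.
1890 mod 60 = 30 (since 31·60 = 1860).
(32 + 30) mod 60 = 2.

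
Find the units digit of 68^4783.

The units digit of 68^n cycles with period 4: 8, 4, 2, 6, …
4783 mod 4 = 3, so the last digit matches 8^3 = 2.

2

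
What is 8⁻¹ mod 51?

32

8·32 = 256 = 5·51 + 1, so 8⁻¹ ≡ 32 (mod 51).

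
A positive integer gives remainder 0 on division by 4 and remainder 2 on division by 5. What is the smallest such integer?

12

x ≡ 0 (mod 4) gives x ∈ {0, 4, 8, 12}.
The first of these with x mod 5 = 2 is 12.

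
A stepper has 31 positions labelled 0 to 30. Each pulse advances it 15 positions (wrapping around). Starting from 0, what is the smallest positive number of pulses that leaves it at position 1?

29

31 = 2·15 + 1
15 = 15·1 + 0
Back-substituting gives 15·29 ≡ 1 (mod 31).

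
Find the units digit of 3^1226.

9

Powers of 3 mod 10 repeat with period 4: 3, 9, 7, 1.
1226 mod 4 = 2, so the last digit matches 3^2 = 9.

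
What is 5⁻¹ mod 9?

5·2 = 10 = 1·9 + 1, so 5⁻¹ ≡ 2 (mod 9).

2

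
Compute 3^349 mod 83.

70

Successive squares of 3 mod 83: 3^1≡3, 3^2≡9, 3^4≡81, 3^8≡4, 3^16≡16, 3^32≡7, 3^64≡49, 3^128≡77, 3^256≡36.
Since 349 = 1 + 4 + 8 + 16 + 64 + 256 in binary, 3^349 ≡ 3·81·4·16·49·36 ≡ 70 (mod 83).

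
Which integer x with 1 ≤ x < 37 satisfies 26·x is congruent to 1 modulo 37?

10

26·10 = 260 = 7·37 + 1, so 26⁻¹ ≡ 10 (mod 37).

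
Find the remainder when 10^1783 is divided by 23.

10

Successive squares of 10 mod 23: 10^1≡10, 10^2≡8, 10^4≡18, 10^8≡2, 10^16≡4, 10^32≡16, 10^64≡3, 10^128≡9, 10^256≡12, 10^512≡6, 10^1024≡13.
Since 1783 = 1 + 2 + 4 + 16 + 32 + 64 + 128 + 512 + 1024 in binary, 10^1783 ≡ 10·8·18·4·16·3·9·6·13 ≡ 10 (mod 23).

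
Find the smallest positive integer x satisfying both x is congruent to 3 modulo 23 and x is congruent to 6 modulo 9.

x ≡ 6 (mod 9) gives x ∈ {6, 15, 24, 33, 42, 51, 60, 69, …}.
The first of these with x mod 23 = 3 is 141.

141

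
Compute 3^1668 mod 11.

By repeated squaring mod 11: 3^1≡3, 3^2≡9, 3^4≡4, 3^8≡5, 3^16≡3, 3^32≡9, 3^64≡4, 3^128≡5, 3^256≡3, 3^512≡9, 3^1024≡4.
1668 = 4 + 128 + 512 + 1024, so 3^1668 ≡ 4·5·9·4 ≡ 5 (mod 11).

5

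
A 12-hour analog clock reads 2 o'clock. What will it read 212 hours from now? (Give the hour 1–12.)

10

212 − 17·12 = 8, so 212 ≡ 8 (mod 12).
2 + 8 → 10 on a 12-hour dial.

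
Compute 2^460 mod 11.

1

Square-and-reduce mod 11: 2^1≡2, 2^2≡4, 2^4≡5, 2^8≡3, 2^16≡9, 2^32≡4, 2^64≡5, 2^128≡3, 2^256≡9.
Since 460 = 4 + 8 + 64 + 128 + 256 in binary, 2^460 ≡ 5·3·5·3·9 ≡ 1 (mod 11).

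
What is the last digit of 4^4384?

6

Last digits of 4^n: 4, 6 (period 2).
4384 mod 2 = 0, so the last digit matches 4^2 = 6.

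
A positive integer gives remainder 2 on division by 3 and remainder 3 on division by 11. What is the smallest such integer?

Since 11·2 ≡ 1 (mod 3), take x = 3 + 11·((2−3)·2 mod 3) = 3 + 11·1 = 14.
Check: 14 mod 3 = 2, 14 mod 11 = 3.

14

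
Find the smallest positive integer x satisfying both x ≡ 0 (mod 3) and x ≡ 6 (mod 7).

x ≡ 0 (mod 3) gives x ∈ {0, 3, 6}.
The first of these with x mod 7 = 6 is 6.

6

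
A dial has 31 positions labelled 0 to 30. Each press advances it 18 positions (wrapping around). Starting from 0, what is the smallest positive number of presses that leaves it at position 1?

19

18·19 = 342 = 11·31 + 1, so 18⁻¹ ≡ 19 (mod 31).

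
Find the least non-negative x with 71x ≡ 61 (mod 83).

71

71⁻¹ ≡ 76 (mod 83) because 71·76 = 5396 = 65·83 + 1.
Multiplying both sides by 76: x ≡ 76·61 = 4636 ≡ 71 (mod 83).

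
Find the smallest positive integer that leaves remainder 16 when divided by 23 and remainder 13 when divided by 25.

338

Since 25·12 ≡ 1 (mod 23), take x = 13 + 25·((16−13)·12 mod 23) = 13 + 25·13 = 338.
Check: 338 mod 23 = 16, 338 mod 25 = 13.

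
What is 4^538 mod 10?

Last digits of 4^n: 4, 6 (period 2).
538 mod 2 = 0, so the last digit matches 4^2 = 6.

6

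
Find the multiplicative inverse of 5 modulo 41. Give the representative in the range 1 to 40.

33

41 = 8·5 + 1
5 = 5·1 + 0
Back-substituting gives 5·33 ≡ 1 (mod 41).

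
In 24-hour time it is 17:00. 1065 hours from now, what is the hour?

2

1065 mod 24 = 9 (since 44·24 = 1056).
(17 + 9) mod 24 = 2.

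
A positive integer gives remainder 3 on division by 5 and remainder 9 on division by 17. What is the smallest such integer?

43

Since 17·3 ≡ 1 (mod 5), take x = 9 + 17·((3−9)·3 mod 5) = 9 + 17·2 = 43.
Check: 43 mod 5 = 3, 43 mod 17 = 9.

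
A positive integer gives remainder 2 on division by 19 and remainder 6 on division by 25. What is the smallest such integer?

Since 25·16 ≡ 1 (mod 19), take x = 6 + 25·((2−6)·16 mod 19) = 6 + 25·12 = 306.
Check: 306 mod 19 = 2, 306 mod 25 = 6.

306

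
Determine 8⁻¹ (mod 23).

3

8·3 = 24 = 1·23 + 1, so 8⁻¹ ≡ 3 (mod 23).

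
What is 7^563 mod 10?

3

Last digits of 7^n: 7, 9, 3, 1 (period 4).
563 leaves remainder 3 on division by 4, so 7^563 ends in 3.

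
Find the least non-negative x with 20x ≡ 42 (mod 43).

15

The inverse of 20 mod 43 is 28 (since 20·28 = 560 ≡ 1).
So x ≡ 28·42 = 1176 ≡ 15 (mod 43).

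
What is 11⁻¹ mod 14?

11·9 = 99 = 7·14 + 1, so 11⁻¹ ≡ 9 (mod 14).

9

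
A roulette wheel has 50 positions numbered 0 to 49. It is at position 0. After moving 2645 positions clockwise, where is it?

45

Dividing 2645 by 50 gives quotient 52 and remainder 45.
(0 + 45) mod 50 = 45.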